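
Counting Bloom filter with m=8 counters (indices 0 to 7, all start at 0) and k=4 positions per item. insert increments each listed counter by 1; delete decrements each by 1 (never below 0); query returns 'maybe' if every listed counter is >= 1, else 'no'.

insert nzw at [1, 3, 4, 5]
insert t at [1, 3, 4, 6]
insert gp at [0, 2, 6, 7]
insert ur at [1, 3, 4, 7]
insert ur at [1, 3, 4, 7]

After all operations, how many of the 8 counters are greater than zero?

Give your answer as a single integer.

Step 1: insert nzw at [1, 3, 4, 5] -> counters=[0,1,0,1,1,1,0,0]
Step 2: insert t at [1, 3, 4, 6] -> counters=[0,2,0,2,2,1,1,0]
Step 3: insert gp at [0, 2, 6, 7] -> counters=[1,2,1,2,2,1,2,1]
Step 4: insert ur at [1, 3, 4, 7] -> counters=[1,3,1,3,3,1,2,2]
Step 5: insert ur at [1, 3, 4, 7] -> counters=[1,4,1,4,4,1,2,3]
Final counters=[1,4,1,4,4,1,2,3] -> 8 nonzero

Answer: 8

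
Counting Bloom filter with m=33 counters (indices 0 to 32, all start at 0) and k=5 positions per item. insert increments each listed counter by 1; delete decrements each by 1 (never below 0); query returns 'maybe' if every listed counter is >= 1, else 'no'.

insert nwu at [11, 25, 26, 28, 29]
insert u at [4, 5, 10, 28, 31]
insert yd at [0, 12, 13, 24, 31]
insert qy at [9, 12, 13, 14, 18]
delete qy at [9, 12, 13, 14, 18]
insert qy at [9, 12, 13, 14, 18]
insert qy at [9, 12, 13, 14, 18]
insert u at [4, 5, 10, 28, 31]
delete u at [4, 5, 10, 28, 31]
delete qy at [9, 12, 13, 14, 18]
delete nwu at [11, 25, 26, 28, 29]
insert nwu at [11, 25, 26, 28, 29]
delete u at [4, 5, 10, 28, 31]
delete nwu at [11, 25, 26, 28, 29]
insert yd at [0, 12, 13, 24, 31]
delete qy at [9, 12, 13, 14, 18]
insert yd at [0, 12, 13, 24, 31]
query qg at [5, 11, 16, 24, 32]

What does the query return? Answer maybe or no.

Step 1: insert nwu at [11, 25, 26, 28, 29] -> counters=[0,0,0,0,0,0,0,0,0,0,0,1,0,0,0,0,0,0,0,0,0,0,0,0,0,1,1,0,1,1,0,0,0]
Step 2: insert u at [4, 5, 10, 28, 31] -> counters=[0,0,0,0,1,1,0,0,0,0,1,1,0,0,0,0,0,0,0,0,0,0,0,0,0,1,1,0,2,1,0,1,0]
Step 3: insert yd at [0, 12, 13, 24, 31] -> counters=[1,0,0,0,1,1,0,0,0,0,1,1,1,1,0,0,0,0,0,0,0,0,0,0,1,1,1,0,2,1,0,2,0]
Step 4: insert qy at [9, 12, 13, 14, 18] -> counters=[1,0,0,0,1,1,0,0,0,1,1,1,2,2,1,0,0,0,1,0,0,0,0,0,1,1,1,0,2,1,0,2,0]
Step 5: delete qy at [9, 12, 13, 14, 18] -> counters=[1,0,0,0,1,1,0,0,0,0,1,1,1,1,0,0,0,0,0,0,0,0,0,0,1,1,1,0,2,1,0,2,0]
Step 6: insert qy at [9, 12, 13, 14, 18] -> counters=[1,0,0,0,1,1,0,0,0,1,1,1,2,2,1,0,0,0,1,0,0,0,0,0,1,1,1,0,2,1,0,2,0]
Step 7: insert qy at [9, 12, 13, 14, 18] -> counters=[1,0,0,0,1,1,0,0,0,2,1,1,3,3,2,0,0,0,2,0,0,0,0,0,1,1,1,0,2,1,0,2,0]
Step 8: insert u at [4, 5, 10, 28, 31] -> counters=[1,0,0,0,2,2,0,0,0,2,2,1,3,3,2,0,0,0,2,0,0,0,0,0,1,1,1,0,3,1,0,3,0]
Step 9: delete u at [4, 5, 10, 28, 31] -> counters=[1,0,0,0,1,1,0,0,0,2,1,1,3,3,2,0,0,0,2,0,0,0,0,0,1,1,1,0,2,1,0,2,0]
Step 10: delete qy at [9, 12, 13, 14, 18] -> counters=[1,0,0,0,1,1,0,0,0,1,1,1,2,2,1,0,0,0,1,0,0,0,0,0,1,1,1,0,2,1,0,2,0]
Step 11: delete nwu at [11, 25, 26, 28, 29] -> counters=[1,0,0,0,1,1,0,0,0,1,1,0,2,2,1,0,0,0,1,0,0,0,0,0,1,0,0,0,1,0,0,2,0]
Step 12: insert nwu at [11, 25, 26, 28, 29] -> counters=[1,0,0,0,1,1,0,0,0,1,1,1,2,2,1,0,0,0,1,0,0,0,0,0,1,1,1,0,2,1,0,2,0]
Step 13: delete u at [4, 5, 10, 28, 31] -> counters=[1,0,0,0,0,0,0,0,0,1,0,1,2,2,1,0,0,0,1,0,0,0,0,0,1,1,1,0,1,1,0,1,0]
Step 14: delete nwu at [11, 25, 26, 28, 29] -> counters=[1,0,0,0,0,0,0,0,0,1,0,0,2,2,1,0,0,0,1,0,0,0,0,0,1,0,0,0,0,0,0,1,0]
Step 15: insert yd at [0, 12, 13, 24, 31] -> counters=[2,0,0,0,0,0,0,0,0,1,0,0,3,3,1,0,0,0,1,0,0,0,0,0,2,0,0,0,0,0,0,2,0]
Step 16: delete qy at [9, 12, 13, 14, 18] -> counters=[2,0,0,0,0,0,0,0,0,0,0,0,2,2,0,0,0,0,0,0,0,0,0,0,2,0,0,0,0,0,0,2,0]
Step 17: insert yd at [0, 12, 13, 24, 31] -> counters=[3,0,0,0,0,0,0,0,0,0,0,0,3,3,0,0,0,0,0,0,0,0,0,0,3,0,0,0,0,0,0,3,0]
Query qg: check counters[5]=0 counters[11]=0 counters[16]=0 counters[24]=3 counters[32]=0 -> no

Answer: no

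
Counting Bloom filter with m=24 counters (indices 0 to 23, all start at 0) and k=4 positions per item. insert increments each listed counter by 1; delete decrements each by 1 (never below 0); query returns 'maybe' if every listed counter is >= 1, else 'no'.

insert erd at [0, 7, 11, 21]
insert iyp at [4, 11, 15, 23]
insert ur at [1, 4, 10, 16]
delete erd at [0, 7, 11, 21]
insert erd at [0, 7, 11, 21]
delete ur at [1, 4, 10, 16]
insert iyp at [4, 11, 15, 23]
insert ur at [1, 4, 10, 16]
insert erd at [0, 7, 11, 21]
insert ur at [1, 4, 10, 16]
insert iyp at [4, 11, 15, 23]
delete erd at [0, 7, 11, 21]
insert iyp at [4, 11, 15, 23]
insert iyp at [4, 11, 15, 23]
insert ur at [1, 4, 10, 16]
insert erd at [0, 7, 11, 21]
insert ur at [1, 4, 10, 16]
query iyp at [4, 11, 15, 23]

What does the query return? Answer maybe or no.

Answer: maybe

Derivation:
Step 1: insert erd at [0, 7, 11, 21] -> counters=[1,0,0,0,0,0,0,1,0,0,0,1,0,0,0,0,0,0,0,0,0,1,0,0]
Step 2: insert iyp at [4, 11, 15, 23] -> counters=[1,0,0,0,1,0,0,1,0,0,0,2,0,0,0,1,0,0,0,0,0,1,0,1]
Step 3: insert ur at [1, 4, 10, 16] -> counters=[1,1,0,0,2,0,0,1,0,0,1,2,0,0,0,1,1,0,0,0,0,1,0,1]
Step 4: delete erd at [0, 7, 11, 21] -> counters=[0,1,0,0,2,0,0,0,0,0,1,1,0,0,0,1,1,0,0,0,0,0,0,1]
Step 5: insert erd at [0, 7, 11, 21] -> counters=[1,1,0,0,2,0,0,1,0,0,1,2,0,0,0,1,1,0,0,0,0,1,0,1]
Step 6: delete ur at [1, 4, 10, 16] -> counters=[1,0,0,0,1,0,0,1,0,0,0,2,0,0,0,1,0,0,0,0,0,1,0,1]
Step 7: insert iyp at [4, 11, 15, 23] -> counters=[1,0,0,0,2,0,0,1,0,0,0,3,0,0,0,2,0,0,0,0,0,1,0,2]
Step 8: insert ur at [1, 4, 10, 16] -> counters=[1,1,0,0,3,0,0,1,0,0,1,3,0,0,0,2,1,0,0,0,0,1,0,2]
Step 9: insert erd at [0, 7, 11, 21] -> counters=[2,1,0,0,3,0,0,2,0,0,1,4,0,0,0,2,1,0,0,0,0,2,0,2]
Step 10: insert ur at [1, 4, 10, 16] -> counters=[2,2,0,0,4,0,0,2,0,0,2,4,0,0,0,2,2,0,0,0,0,2,0,2]
Step 11: insert iyp at [4, 11, 15, 23] -> counters=[2,2,0,0,5,0,0,2,0,0,2,5,0,0,0,3,2,0,0,0,0,2,0,3]
Step 12: delete erd at [0, 7, 11, 21] -> counters=[1,2,0,0,5,0,0,1,0,0,2,4,0,0,0,3,2,0,0,0,0,1,0,3]
Step 13: insert iyp at [4, 11, 15, 23] -> counters=[1,2,0,0,6,0,0,1,0,0,2,5,0,0,0,4,2,0,0,0,0,1,0,4]
Step 14: insert iyp at [4, 11, 15, 23] -> counters=[1,2,0,0,7,0,0,1,0,0,2,6,0,0,0,5,2,0,0,0,0,1,0,5]
Step 15: insert ur at [1, 4, 10, 16] -> counters=[1,3,0,0,8,0,0,1,0,0,3,6,0,0,0,5,3,0,0,0,0,1,0,5]
Step 16: insert erd at [0, 7, 11, 21] -> counters=[2,3,0,0,8,0,0,2,0,0,3,7,0,0,0,5,3,0,0,0,0,2,0,5]
Step 17: insert ur at [1, 4, 10, 16] -> counters=[2,4,0,0,9,0,0,2,0,0,4,7,0,0,0,5,4,0,0,0,0,2,0,5]
Query iyp: check counters[4]=9 counters[11]=7 counters[15]=5 counters[23]=5 -> maybe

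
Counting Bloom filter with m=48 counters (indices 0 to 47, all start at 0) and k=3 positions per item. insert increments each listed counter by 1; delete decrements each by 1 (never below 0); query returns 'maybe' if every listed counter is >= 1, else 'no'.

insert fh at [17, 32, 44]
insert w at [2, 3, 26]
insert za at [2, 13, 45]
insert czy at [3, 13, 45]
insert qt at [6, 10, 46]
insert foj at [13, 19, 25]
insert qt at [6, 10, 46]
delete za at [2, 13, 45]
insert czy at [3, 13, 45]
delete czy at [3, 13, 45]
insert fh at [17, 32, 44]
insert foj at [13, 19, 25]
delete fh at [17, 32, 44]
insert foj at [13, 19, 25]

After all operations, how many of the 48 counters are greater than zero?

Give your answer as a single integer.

Answer: 13

Derivation:
Step 1: insert fh at [17, 32, 44] -> counters=[0,0,0,0,0,0,0,0,0,0,0,0,0,0,0,0,0,1,0,0,0,0,0,0,0,0,0,0,0,0,0,0,1,0,0,0,0,0,0,0,0,0,0,0,1,0,0,0]
Step 2: insert w at [2, 3, 26] -> counters=[0,0,1,1,0,0,0,0,0,0,0,0,0,0,0,0,0,1,0,0,0,0,0,0,0,0,1,0,0,0,0,0,1,0,0,0,0,0,0,0,0,0,0,0,1,0,0,0]
Step 3: insert za at [2, 13, 45] -> counters=[0,0,2,1,0,0,0,0,0,0,0,0,0,1,0,0,0,1,0,0,0,0,0,0,0,0,1,0,0,0,0,0,1,0,0,0,0,0,0,0,0,0,0,0,1,1,0,0]
Step 4: insert czy at [3, 13, 45] -> counters=[0,0,2,2,0,0,0,0,0,0,0,0,0,2,0,0,0,1,0,0,0,0,0,0,0,0,1,0,0,0,0,0,1,0,0,0,0,0,0,0,0,0,0,0,1,2,0,0]
Step 5: insert qt at [6, 10, 46] -> counters=[0,0,2,2,0,0,1,0,0,0,1,0,0,2,0,0,0,1,0,0,0,0,0,0,0,0,1,0,0,0,0,0,1,0,0,0,0,0,0,0,0,0,0,0,1,2,1,0]
Step 6: insert foj at [13, 19, 25] -> counters=[0,0,2,2,0,0,1,0,0,0,1,0,0,3,0,0,0,1,0,1,0,0,0,0,0,1,1,0,0,0,0,0,1,0,0,0,0,0,0,0,0,0,0,0,1,2,1,0]
Step 7: insert qt at [6, 10, 46] -> counters=[0,0,2,2,0,0,2,0,0,0,2,0,0,3,0,0,0,1,0,1,0,0,0,0,0,1,1,0,0,0,0,0,1,0,0,0,0,0,0,0,0,0,0,0,1,2,2,0]
Step 8: delete za at [2, 13, 45] -> counters=[0,0,1,2,0,0,2,0,0,0,2,0,0,2,0,0,0,1,0,1,0,0,0,0,0,1,1,0,0,0,0,0,1,0,0,0,0,0,0,0,0,0,0,0,1,1,2,0]
Step 9: insert czy at [3, 13, 45] -> counters=[0,0,1,3,0,0,2,0,0,0,2,0,0,3,0,0,0,1,0,1,0,0,0,0,0,1,1,0,0,0,0,0,1,0,0,0,0,0,0,0,0,0,0,0,1,2,2,0]
Step 10: delete czy at [3, 13, 45] -> counters=[0,0,1,2,0,0,2,0,0,0,2,0,0,2,0,0,0,1,0,1,0,0,0,0,0,1,1,0,0,0,0,0,1,0,0,0,0,0,0,0,0,0,0,0,1,1,2,0]
Step 11: insert fh at [17, 32, 44] -> counters=[0,0,1,2,0,0,2,0,0,0,2,0,0,2,0,0,0,2,0,1,0,0,0,0,0,1,1,0,0,0,0,0,2,0,0,0,0,0,0,0,0,0,0,0,2,1,2,0]
Step 12: insert foj at [13, 19, 25] -> counters=[0,0,1,2,0,0,2,0,0,0,2,0,0,3,0,0,0,2,0,2,0,0,0,0,0,2,1,0,0,0,0,0,2,0,0,0,0,0,0,0,0,0,0,0,2,1,2,0]
Step 13: delete fh at [17, 32, 44] -> counters=[0,0,1,2,0,0,2,0,0,0,2,0,0,3,0,0,0,1,0,2,0,0,0,0,0,2,1,0,0,0,0,0,1,0,0,0,0,0,0,0,0,0,0,0,1,1,2,0]
Step 14: insert foj at [13, 19, 25] -> counters=[0,0,1,2,0,0,2,0,0,0,2,0,0,4,0,0,0,1,0,3,0,0,0,0,0,3,1,0,0,0,0,0,1,0,0,0,0,0,0,0,0,0,0,0,1,1,2,0]
Final counters=[0,0,1,2,0,0,2,0,0,0,2,0,0,4,0,0,0,1,0,3,0,0,0,0,0,3,1,0,0,0,0,0,1,0,0,0,0,0,0,0,0,0,0,0,1,1,2,0] -> 13 nonzero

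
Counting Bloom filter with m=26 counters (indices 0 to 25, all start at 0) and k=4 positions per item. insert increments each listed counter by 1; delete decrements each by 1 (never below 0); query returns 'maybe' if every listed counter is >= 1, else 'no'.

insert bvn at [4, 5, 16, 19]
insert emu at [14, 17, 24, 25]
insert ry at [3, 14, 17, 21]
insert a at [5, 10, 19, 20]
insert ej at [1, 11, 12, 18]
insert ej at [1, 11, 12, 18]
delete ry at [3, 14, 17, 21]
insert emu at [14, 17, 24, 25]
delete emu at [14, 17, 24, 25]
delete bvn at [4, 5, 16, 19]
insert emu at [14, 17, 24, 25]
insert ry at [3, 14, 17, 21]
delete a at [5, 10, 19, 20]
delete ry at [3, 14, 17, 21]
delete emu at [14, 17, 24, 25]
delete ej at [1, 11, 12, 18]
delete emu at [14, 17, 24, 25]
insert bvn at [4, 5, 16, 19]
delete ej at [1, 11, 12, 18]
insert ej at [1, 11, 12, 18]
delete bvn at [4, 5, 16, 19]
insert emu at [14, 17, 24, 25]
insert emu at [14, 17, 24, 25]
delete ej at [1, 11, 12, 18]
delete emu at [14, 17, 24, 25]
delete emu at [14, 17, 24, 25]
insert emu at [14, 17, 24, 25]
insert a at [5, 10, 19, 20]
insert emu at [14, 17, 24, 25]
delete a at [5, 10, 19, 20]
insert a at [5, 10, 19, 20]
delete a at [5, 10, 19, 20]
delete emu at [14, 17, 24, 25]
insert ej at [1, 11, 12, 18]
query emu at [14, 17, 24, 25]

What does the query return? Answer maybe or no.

Answer: maybe

Derivation:
Step 1: insert bvn at [4, 5, 16, 19] -> counters=[0,0,0,0,1,1,0,0,0,0,0,0,0,0,0,0,1,0,0,1,0,0,0,0,0,0]
Step 2: insert emu at [14, 17, 24, 25] -> counters=[0,0,0,0,1,1,0,0,0,0,0,0,0,0,1,0,1,1,0,1,0,0,0,0,1,1]
Step 3: insert ry at [3, 14, 17, 21] -> counters=[0,0,0,1,1,1,0,0,0,0,0,0,0,0,2,0,1,2,0,1,0,1,0,0,1,1]
Step 4: insert a at [5, 10, 19, 20] -> counters=[0,0,0,1,1,2,0,0,0,0,1,0,0,0,2,0,1,2,0,2,1,1,0,0,1,1]
Step 5: insert ej at [1, 11, 12, 18] -> counters=[0,1,0,1,1,2,0,0,0,0,1,1,1,0,2,0,1,2,1,2,1,1,0,0,1,1]
Step 6: insert ej at [1, 11, 12, 18] -> counters=[0,2,0,1,1,2,0,0,0,0,1,2,2,0,2,0,1,2,2,2,1,1,0,0,1,1]
Step 7: delete ry at [3, 14, 17, 21] -> counters=[0,2,0,0,1,2,0,0,0,0,1,2,2,0,1,0,1,1,2,2,1,0,0,0,1,1]
Step 8: insert emu at [14, 17, 24, 25] -> counters=[0,2,0,0,1,2,0,0,0,0,1,2,2,0,2,0,1,2,2,2,1,0,0,0,2,2]
Step 9: delete emu at [14, 17, 24, 25] -> counters=[0,2,0,0,1,2,0,0,0,0,1,2,2,0,1,0,1,1,2,2,1,0,0,0,1,1]
Step 10: delete bvn at [4, 5, 16, 19] -> counters=[0,2,0,0,0,1,0,0,0,0,1,2,2,0,1,0,0,1,2,1,1,0,0,0,1,1]
Step 11: insert emu at [14, 17, 24, 25] -> counters=[0,2,0,0,0,1,0,0,0,0,1,2,2,0,2,0,0,2,2,1,1,0,0,0,2,2]
Step 12: insert ry at [3, 14, 17, 21] -> counters=[0,2,0,1,0,1,0,0,0,0,1,2,2,0,3,0,0,3,2,1,1,1,0,0,2,2]
Step 13: delete a at [5, 10, 19, 20] -> counters=[0,2,0,1,0,0,0,0,0,0,0,2,2,0,3,0,0,3,2,0,0,1,0,0,2,2]
Step 14: delete ry at [3, 14, 17, 21] -> counters=[0,2,0,0,0,0,0,0,0,0,0,2,2,0,2,0,0,2,2,0,0,0,0,0,2,2]
Step 15: delete emu at [14, 17, 24, 25] -> counters=[0,2,0,0,0,0,0,0,0,0,0,2,2,0,1,0,0,1,2,0,0,0,0,0,1,1]
Step 16: delete ej at [1, 11, 12, 18] -> counters=[0,1,0,0,0,0,0,0,0,0,0,1,1,0,1,0,0,1,1,0,0,0,0,0,1,1]
Step 17: delete emu at [14, 17, 24, 25] -> counters=[0,1,0,0,0,0,0,0,0,0,0,1,1,0,0,0,0,0,1,0,0,0,0,0,0,0]
Step 18: insert bvn at [4, 5, 16, 19] -> counters=[0,1,0,0,1,1,0,0,0,0,0,1,1,0,0,0,1,0,1,1,0,0,0,0,0,0]
Step 19: delete ej at [1, 11, 12, 18] -> counters=[0,0,0,0,1,1,0,0,0,0,0,0,0,0,0,0,1,0,0,1,0,0,0,0,0,0]
Step 20: insert ej at [1, 11, 12, 18] -> counters=[0,1,0,0,1,1,0,0,0,0,0,1,1,0,0,0,1,0,1,1,0,0,0,0,0,0]
Step 21: delete bvn at [4, 5, 16, 19] -> counters=[0,1,0,0,0,0,0,0,0,0,0,1,1,0,0,0,0,0,1,0,0,0,0,0,0,0]
Step 22: insert emu at [14, 17, 24, 25] -> counters=[0,1,0,0,0,0,0,0,0,0,0,1,1,0,1,0,0,1,1,0,0,0,0,0,1,1]
Step 23: insert emu at [14, 17, 24, 25] -> counters=[0,1,0,0,0,0,0,0,0,0,0,1,1,0,2,0,0,2,1,0,0,0,0,0,2,2]
Step 24: delete ej at [1, 11, 12, 18] -> counters=[0,0,0,0,0,0,0,0,0,0,0,0,0,0,2,0,0,2,0,0,0,0,0,0,2,2]
Step 25: delete emu at [14, 17, 24, 25] -> counters=[0,0,0,0,0,0,0,0,0,0,0,0,0,0,1,0,0,1,0,0,0,0,0,0,1,1]
Step 26: delete emu at [14, 17, 24, 25] -> counters=[0,0,0,0,0,0,0,0,0,0,0,0,0,0,0,0,0,0,0,0,0,0,0,0,0,0]
Step 27: insert emu at [14, 17, 24, 25] -> counters=[0,0,0,0,0,0,0,0,0,0,0,0,0,0,1,0,0,1,0,0,0,0,0,0,1,1]
Step 28: insert a at [5, 10, 19, 20] -> counters=[0,0,0,0,0,1,0,0,0,0,1,0,0,0,1,0,0,1,0,1,1,0,0,0,1,1]
Step 29: insert emu at [14, 17, 24, 25] -> counters=[0,0,0,0,0,1,0,0,0,0,1,0,0,0,2,0,0,2,0,1,1,0,0,0,2,2]
Step 30: delete a at [5, 10, 19, 20] -> counters=[0,0,0,0,0,0,0,0,0,0,0,0,0,0,2,0,0,2,0,0,0,0,0,0,2,2]
Step 31: insert a at [5, 10, 19, 20] -> counters=[0,0,0,0,0,1,0,0,0,0,1,0,0,0,2,0,0,2,0,1,1,0,0,0,2,2]
Step 32: delete a at [5, 10, 19, 20] -> counters=[0,0,0,0,0,0,0,0,0,0,0,0,0,0,2,0,0,2,0,0,0,0,0,0,2,2]
Step 33: delete emu at [14, 17, 24, 25] -> counters=[0,0,0,0,0,0,0,0,0,0,0,0,0,0,1,0,0,1,0,0,0,0,0,0,1,1]
Step 34: insert ej at [1, 11, 12, 18] -> counters=[0,1,0,0,0,0,0,0,0,0,0,1,1,0,1,0,0,1,1,0,0,0,0,0,1,1]
Query emu: check counters[14]=1 counters[17]=1 counters[24]=1 counters[25]=1 -> maybe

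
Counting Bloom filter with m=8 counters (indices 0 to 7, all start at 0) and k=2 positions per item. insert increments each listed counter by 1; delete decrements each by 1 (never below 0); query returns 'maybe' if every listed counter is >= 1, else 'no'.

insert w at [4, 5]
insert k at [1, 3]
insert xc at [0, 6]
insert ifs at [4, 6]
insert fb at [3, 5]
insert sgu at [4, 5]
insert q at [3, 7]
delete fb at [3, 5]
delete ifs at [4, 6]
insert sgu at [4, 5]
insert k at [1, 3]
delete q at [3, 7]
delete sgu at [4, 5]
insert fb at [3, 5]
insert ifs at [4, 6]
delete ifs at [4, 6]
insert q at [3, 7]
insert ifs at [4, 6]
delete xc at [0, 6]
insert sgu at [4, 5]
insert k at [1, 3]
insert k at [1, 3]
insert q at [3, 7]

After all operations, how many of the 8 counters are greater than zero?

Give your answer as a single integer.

Answer: 6

Derivation:
Step 1: insert w at [4, 5] -> counters=[0,0,0,0,1,1,0,0]
Step 2: insert k at [1, 3] -> counters=[0,1,0,1,1,1,0,0]
Step 3: insert xc at [0, 6] -> counters=[1,1,0,1,1,1,1,0]
Step 4: insert ifs at [4, 6] -> counters=[1,1,0,1,2,1,2,0]
Step 5: insert fb at [3, 5] -> counters=[1,1,0,2,2,2,2,0]
Step 6: insert sgu at [4, 5] -> counters=[1,1,0,2,3,3,2,0]
Step 7: insert q at [3, 7] -> counters=[1,1,0,3,3,3,2,1]
Step 8: delete fb at [3, 5] -> counters=[1,1,0,2,3,2,2,1]
Step 9: delete ifs at [4, 6] -> counters=[1,1,0,2,2,2,1,1]
Step 10: insert sgu at [4, 5] -> counters=[1,1,0,2,3,3,1,1]
Step 11: insert k at [1, 3] -> counters=[1,2,0,3,3,3,1,1]
Step 12: delete q at [3, 7] -> counters=[1,2,0,2,3,3,1,0]
Step 13: delete sgu at [4, 5] -> counters=[1,2,0,2,2,2,1,0]
Step 14: insert fb at [3, 5] -> counters=[1,2,0,3,2,3,1,0]
Step 15: insert ifs at [4, 6] -> counters=[1,2,0,3,3,3,2,0]
Step 16: delete ifs at [4, 6] -> counters=[1,2,0,3,2,3,1,0]
Step 17: insert q at [3, 7] -> counters=[1,2,0,4,2,3,1,1]
Step 18: insert ifs at [4, 6] -> counters=[1,2,0,4,3,3,2,1]
Step 19: delete xc at [0, 6] -> counters=[0,2,0,4,3,3,1,1]
Step 20: insert sgu at [4, 5] -> counters=[0,2,0,4,4,4,1,1]
Step 21: insert k at [1, 3] -> counters=[0,3,0,5,4,4,1,1]
Step 22: insert k at [1, 3] -> counters=[0,4,0,6,4,4,1,1]
Step 23: insert q at [3, 7] -> counters=[0,4,0,7,4,4,1,2]
Final counters=[0,4,0,7,4,4,1,2] -> 6 nonzero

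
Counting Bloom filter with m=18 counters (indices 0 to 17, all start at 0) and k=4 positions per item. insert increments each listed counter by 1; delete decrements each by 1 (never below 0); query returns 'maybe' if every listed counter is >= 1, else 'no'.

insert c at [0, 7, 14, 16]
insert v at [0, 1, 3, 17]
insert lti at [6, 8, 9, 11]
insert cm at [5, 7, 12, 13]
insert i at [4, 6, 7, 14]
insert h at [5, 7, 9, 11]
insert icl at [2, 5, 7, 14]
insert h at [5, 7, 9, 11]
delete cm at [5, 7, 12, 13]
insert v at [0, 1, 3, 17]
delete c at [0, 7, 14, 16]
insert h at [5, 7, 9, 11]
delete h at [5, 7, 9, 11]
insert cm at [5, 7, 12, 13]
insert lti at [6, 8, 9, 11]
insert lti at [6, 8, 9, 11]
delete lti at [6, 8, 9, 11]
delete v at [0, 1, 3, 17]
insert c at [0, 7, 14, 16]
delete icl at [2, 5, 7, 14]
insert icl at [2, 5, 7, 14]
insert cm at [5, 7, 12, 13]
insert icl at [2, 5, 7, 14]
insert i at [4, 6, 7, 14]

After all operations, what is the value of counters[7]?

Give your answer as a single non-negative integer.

Answer: 9

Derivation:
Step 1: insert c at [0, 7, 14, 16] -> counters=[1,0,0,0,0,0,0,1,0,0,0,0,0,0,1,0,1,0]
Step 2: insert v at [0, 1, 3, 17] -> counters=[2,1,0,1,0,0,0,1,0,0,0,0,0,0,1,0,1,1]
Step 3: insert lti at [6, 8, 9, 11] -> counters=[2,1,0,1,0,0,1,1,1,1,0,1,0,0,1,0,1,1]
Step 4: insert cm at [5, 7, 12, 13] -> counters=[2,1,0,1,0,1,1,2,1,1,0,1,1,1,1,0,1,1]
Step 5: insert i at [4, 6, 7, 14] -> counters=[2,1,0,1,1,1,2,3,1,1,0,1,1,1,2,0,1,1]
Step 6: insert h at [5, 7, 9, 11] -> counters=[2,1,0,1,1,2,2,4,1,2,0,2,1,1,2,0,1,1]
Step 7: insert icl at [2, 5, 7, 14] -> counters=[2,1,1,1,1,3,2,5,1,2,0,2,1,1,3,0,1,1]
Step 8: insert h at [5, 7, 9, 11] -> counters=[2,1,1,1,1,4,2,6,1,3,0,3,1,1,3,0,1,1]
Step 9: delete cm at [5, 7, 12, 13] -> counters=[2,1,1,1,1,3,2,5,1,3,0,3,0,0,3,0,1,1]
Step 10: insert v at [0, 1, 3, 17] -> counters=[3,2,1,2,1,3,2,5,1,3,0,3,0,0,3,0,1,2]
Step 11: delete c at [0, 7, 14, 16] -> counters=[2,2,1,2,1,3,2,4,1,3,0,3,0,0,2,0,0,2]
Step 12: insert h at [5, 7, 9, 11] -> counters=[2,2,1,2,1,4,2,5,1,4,0,4,0,0,2,0,0,2]
Step 13: delete h at [5, 7, 9, 11] -> counters=[2,2,1,2,1,3,2,4,1,3,0,3,0,0,2,0,0,2]
Step 14: insert cm at [5, 7, 12, 13] -> counters=[2,2,1,2,1,4,2,5,1,3,0,3,1,1,2,0,0,2]
Step 15: insert lti at [6, 8, 9, 11] -> counters=[2,2,1,2,1,4,3,5,2,4,0,4,1,1,2,0,0,2]
Step 16: insert lti at [6, 8, 9, 11] -> counters=[2,2,1,2,1,4,4,5,3,5,0,5,1,1,2,0,0,2]
Step 17: delete lti at [6, 8, 9, 11] -> counters=[2,2,1,2,1,4,3,5,2,4,0,4,1,1,2,0,0,2]
Step 18: delete v at [0, 1, 3, 17] -> counters=[1,1,1,1,1,4,3,5,2,4,0,4,1,1,2,0,0,1]
Step 19: insert c at [0, 7, 14, 16] -> counters=[2,1,1,1,1,4,3,6,2,4,0,4,1,1,3,0,1,1]
Step 20: delete icl at [2, 5, 7, 14] -> counters=[2,1,0,1,1,3,3,5,2,4,0,4,1,1,2,0,1,1]
Step 21: insert icl at [2, 5, 7, 14] -> counters=[2,1,1,1,1,4,3,6,2,4,0,4,1,1,3,0,1,1]
Step 22: insert cm at [5, 7, 12, 13] -> counters=[2,1,1,1,1,5,3,7,2,4,0,4,2,2,3,0,1,1]
Step 23: insert icl at [2, 5, 7, 14] -> counters=[2,1,2,1,1,6,3,8,2,4,0,4,2,2,4,0,1,1]
Step 24: insert i at [4, 6, 7, 14] -> counters=[2,1,2,1,2,6,4,9,2,4,0,4,2,2,5,0,1,1]
Final counters=[2,1,2,1,2,6,4,9,2,4,0,4,2,2,5,0,1,1] -> counters[7]=9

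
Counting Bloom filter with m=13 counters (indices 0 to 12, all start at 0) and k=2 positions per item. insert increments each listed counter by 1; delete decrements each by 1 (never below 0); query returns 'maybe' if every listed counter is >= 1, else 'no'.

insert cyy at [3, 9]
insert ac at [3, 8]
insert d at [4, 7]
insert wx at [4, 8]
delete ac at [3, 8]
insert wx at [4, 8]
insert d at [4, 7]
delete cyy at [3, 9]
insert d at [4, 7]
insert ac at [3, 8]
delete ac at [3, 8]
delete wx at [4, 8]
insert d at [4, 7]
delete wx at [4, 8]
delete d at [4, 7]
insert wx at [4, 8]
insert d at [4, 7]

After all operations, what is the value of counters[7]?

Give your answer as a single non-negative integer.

Step 1: insert cyy at [3, 9] -> counters=[0,0,0,1,0,0,0,0,0,1,0,0,0]
Step 2: insert ac at [3, 8] -> counters=[0,0,0,2,0,0,0,0,1,1,0,0,0]
Step 3: insert d at [4, 7] -> counters=[0,0,0,2,1,0,0,1,1,1,0,0,0]
Step 4: insert wx at [4, 8] -> counters=[0,0,0,2,2,0,0,1,2,1,0,0,0]
Step 5: delete ac at [3, 8] -> counters=[0,0,0,1,2,0,0,1,1,1,0,0,0]
Step 6: insert wx at [4, 8] -> counters=[0,0,0,1,3,0,0,1,2,1,0,0,0]
Step 7: insert d at [4, 7] -> counters=[0,0,0,1,4,0,0,2,2,1,0,0,0]
Step 8: delete cyy at [3, 9] -> counters=[0,0,0,0,4,0,0,2,2,0,0,0,0]
Step 9: insert d at [4, 7] -> counters=[0,0,0,0,5,0,0,3,2,0,0,0,0]
Step 10: insert ac at [3, 8] -> counters=[0,0,0,1,5,0,0,3,3,0,0,0,0]
Step 11: delete ac at [3, 8] -> counters=[0,0,0,0,5,0,0,3,2,0,0,0,0]
Step 12: delete wx at [4, 8] -> counters=[0,0,0,0,4,0,0,3,1,0,0,0,0]
Step 13: insert d at [4, 7] -> counters=[0,0,0,0,5,0,0,4,1,0,0,0,0]
Step 14: delete wx at [4, 8] -> counters=[0,0,0,0,4,0,0,4,0,0,0,0,0]
Step 15: delete d at [4, 7] -> counters=[0,0,0,0,3,0,0,3,0,0,0,0,0]
Step 16: insert wx at [4, 8] -> counters=[0,0,0,0,4,0,0,3,1,0,0,0,0]
Step 17: insert d at [4, 7] -> counters=[0,0,0,0,5,0,0,4,1,0,0,0,0]
Final counters=[0,0,0,0,5,0,0,4,1,0,0,0,0] -> counters[7]=4

Answer: 4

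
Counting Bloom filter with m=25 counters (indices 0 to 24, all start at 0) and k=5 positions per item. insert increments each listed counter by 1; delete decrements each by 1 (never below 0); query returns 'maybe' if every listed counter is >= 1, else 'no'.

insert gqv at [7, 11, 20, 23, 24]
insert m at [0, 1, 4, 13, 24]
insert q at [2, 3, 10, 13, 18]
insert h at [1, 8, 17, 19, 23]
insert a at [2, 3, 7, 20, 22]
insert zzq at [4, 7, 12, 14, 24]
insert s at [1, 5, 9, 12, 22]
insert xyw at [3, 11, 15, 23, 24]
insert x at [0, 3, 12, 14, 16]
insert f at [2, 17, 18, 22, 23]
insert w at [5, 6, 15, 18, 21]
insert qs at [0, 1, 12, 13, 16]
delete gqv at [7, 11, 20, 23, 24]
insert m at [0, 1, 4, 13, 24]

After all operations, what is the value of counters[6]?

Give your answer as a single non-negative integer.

Answer: 1

Derivation:
Step 1: insert gqv at [7, 11, 20, 23, 24] -> counters=[0,0,0,0,0,0,0,1,0,0,0,1,0,0,0,0,0,0,0,0,1,0,0,1,1]
Step 2: insert m at [0, 1, 4, 13, 24] -> counters=[1,1,0,0,1,0,0,1,0,0,0,1,0,1,0,0,0,0,0,0,1,0,0,1,2]
Step 3: insert q at [2, 3, 10, 13, 18] -> counters=[1,1,1,1,1,0,0,1,0,0,1,1,0,2,0,0,0,0,1,0,1,0,0,1,2]
Step 4: insert h at [1, 8, 17, 19, 23] -> counters=[1,2,1,1,1,0,0,1,1,0,1,1,0,2,0,0,0,1,1,1,1,0,0,2,2]
Step 5: insert a at [2, 3, 7, 20, 22] -> counters=[1,2,2,2,1,0,0,2,1,0,1,1,0,2,0,0,0,1,1,1,2,0,1,2,2]
Step 6: insert zzq at [4, 7, 12, 14, 24] -> counters=[1,2,2,2,2,0,0,3,1,0,1,1,1,2,1,0,0,1,1,1,2,0,1,2,3]
Step 7: insert s at [1, 5, 9, 12, 22] -> counters=[1,3,2,2,2,1,0,3,1,1,1,1,2,2,1,0,0,1,1,1,2,0,2,2,3]
Step 8: insert xyw at [3, 11, 15, 23, 24] -> counters=[1,3,2,3,2,1,0,3,1,1,1,2,2,2,1,1,0,1,1,1,2,0,2,3,4]
Step 9: insert x at [0, 3, 12, 14, 16] -> counters=[2,3,2,4,2,1,0,3,1,1,1,2,3,2,2,1,1,1,1,1,2,0,2,3,4]
Step 10: insert f at [2, 17, 18, 22, 23] -> counters=[2,3,3,4,2,1,0,3,1,1,1,2,3,2,2,1,1,2,2,1,2,0,3,4,4]
Step 11: insert w at [5, 6, 15, 18, 21] -> counters=[2,3,3,4,2,2,1,3,1,1,1,2,3,2,2,2,1,2,3,1,2,1,3,4,4]
Step 12: insert qs at [0, 1, 12, 13, 16] -> counters=[3,4,3,4,2,2,1,3,1,1,1,2,4,3,2,2,2,2,3,1,2,1,3,4,4]
Step 13: delete gqv at [7, 11, 20, 23, 24] -> counters=[3,4,3,4,2,2,1,2,1,1,1,1,4,3,2,2,2,2,3,1,1,1,3,3,3]
Step 14: insert m at [0, 1, 4, 13, 24] -> counters=[4,5,3,4,3,2,1,2,1,1,1,1,4,4,2,2,2,2,3,1,1,1,3,3,4]
Final counters=[4,5,3,4,3,2,1,2,1,1,1,1,4,4,2,2,2,2,3,1,1,1,3,3,4] -> counters[6]=1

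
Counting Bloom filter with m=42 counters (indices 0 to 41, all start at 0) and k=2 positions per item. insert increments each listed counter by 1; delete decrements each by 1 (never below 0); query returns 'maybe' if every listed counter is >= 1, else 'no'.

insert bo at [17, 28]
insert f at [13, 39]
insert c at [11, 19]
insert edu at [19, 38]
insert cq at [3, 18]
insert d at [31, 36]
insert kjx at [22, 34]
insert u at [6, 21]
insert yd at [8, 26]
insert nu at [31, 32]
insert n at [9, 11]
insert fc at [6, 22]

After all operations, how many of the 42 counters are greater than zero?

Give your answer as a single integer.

Answer: 19

Derivation:
Step 1: insert bo at [17, 28] -> counters=[0,0,0,0,0,0,0,0,0,0,0,0,0,0,0,0,0,1,0,0,0,0,0,0,0,0,0,0,1,0,0,0,0,0,0,0,0,0,0,0,0,0]
Step 2: insert f at [13, 39] -> counters=[0,0,0,0,0,0,0,0,0,0,0,0,0,1,0,0,0,1,0,0,0,0,0,0,0,0,0,0,1,0,0,0,0,0,0,0,0,0,0,1,0,0]
Step 3: insert c at [11, 19] -> counters=[0,0,0,0,0,0,0,0,0,0,0,1,0,1,0,0,0,1,0,1,0,0,0,0,0,0,0,0,1,0,0,0,0,0,0,0,0,0,0,1,0,0]
Step 4: insert edu at [19, 38] -> counters=[0,0,0,0,0,0,0,0,0,0,0,1,0,1,0,0,0,1,0,2,0,0,0,0,0,0,0,0,1,0,0,0,0,0,0,0,0,0,1,1,0,0]
Step 5: insert cq at [3, 18] -> counters=[0,0,0,1,0,0,0,0,0,0,0,1,0,1,0,0,0,1,1,2,0,0,0,0,0,0,0,0,1,0,0,0,0,0,0,0,0,0,1,1,0,0]
Step 6: insert d at [31, 36] -> counters=[0,0,0,1,0,0,0,0,0,0,0,1,0,1,0,0,0,1,1,2,0,0,0,0,0,0,0,0,1,0,0,1,0,0,0,0,1,0,1,1,0,0]
Step 7: insert kjx at [22, 34] -> counters=[0,0,0,1,0,0,0,0,0,0,0,1,0,1,0,0,0,1,1,2,0,0,1,0,0,0,0,0,1,0,0,1,0,0,1,0,1,0,1,1,0,0]
Step 8: insert u at [6, 21] -> counters=[0,0,0,1,0,0,1,0,0,0,0,1,0,1,0,0,0,1,1,2,0,1,1,0,0,0,0,0,1,0,0,1,0,0,1,0,1,0,1,1,0,0]
Step 9: insert yd at [8, 26] -> counters=[0,0,0,1,0,0,1,0,1,0,0,1,0,1,0,0,0,1,1,2,0,1,1,0,0,0,1,0,1,0,0,1,0,0,1,0,1,0,1,1,0,0]
Step 10: insert nu at [31, 32] -> counters=[0,0,0,1,0,0,1,0,1,0,0,1,0,1,0,0,0,1,1,2,0,1,1,0,0,0,1,0,1,0,0,2,1,0,1,0,1,0,1,1,0,0]
Step 11: insert n at [9, 11] -> counters=[0,0,0,1,0,0,1,0,1,1,0,2,0,1,0,0,0,1,1,2,0,1,1,0,0,0,1,0,1,0,0,2,1,0,1,0,1,0,1,1,0,0]
Step 12: insert fc at [6, 22] -> counters=[0,0,0,1,0,0,2,0,1,1,0,2,0,1,0,0,0,1,1,2,0,1,2,0,0,0,1,0,1,0,0,2,1,0,1,0,1,0,1,1,0,0]
Final counters=[0,0,0,1,0,0,2,0,1,1,0,2,0,1,0,0,0,1,1,2,0,1,2,0,0,0,1,0,1,0,0,2,1,0,1,0,1,0,1,1,0,0] -> 19 nonzero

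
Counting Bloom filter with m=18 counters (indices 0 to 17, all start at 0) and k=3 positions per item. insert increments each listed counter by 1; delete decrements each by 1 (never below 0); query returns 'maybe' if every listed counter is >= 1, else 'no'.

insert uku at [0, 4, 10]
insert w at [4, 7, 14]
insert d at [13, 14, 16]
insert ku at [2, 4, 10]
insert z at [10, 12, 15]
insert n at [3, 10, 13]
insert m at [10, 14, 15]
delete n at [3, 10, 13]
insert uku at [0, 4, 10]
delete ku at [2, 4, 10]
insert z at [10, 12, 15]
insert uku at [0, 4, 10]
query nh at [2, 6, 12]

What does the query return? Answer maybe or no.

Step 1: insert uku at [0, 4, 10] -> counters=[1,0,0,0,1,0,0,0,0,0,1,0,0,0,0,0,0,0]
Step 2: insert w at [4, 7, 14] -> counters=[1,0,0,0,2,0,0,1,0,0,1,0,0,0,1,0,0,0]
Step 3: insert d at [13, 14, 16] -> counters=[1,0,0,0,2,0,0,1,0,0,1,0,0,1,2,0,1,0]
Step 4: insert ku at [2, 4, 10] -> counters=[1,0,1,0,3,0,0,1,0,0,2,0,0,1,2,0,1,0]
Step 5: insert z at [10, 12, 15] -> counters=[1,0,1,0,3,0,0,1,0,0,3,0,1,1,2,1,1,0]
Step 6: insert n at [3, 10, 13] -> counters=[1,0,1,1,3,0,0,1,0,0,4,0,1,2,2,1,1,0]
Step 7: insert m at [10, 14, 15] -> counters=[1,0,1,1,3,0,0,1,0,0,5,0,1,2,3,2,1,0]
Step 8: delete n at [3, 10, 13] -> counters=[1,0,1,0,3,0,0,1,0,0,4,0,1,1,3,2,1,0]
Step 9: insert uku at [0, 4, 10] -> counters=[2,0,1,0,4,0,0,1,0,0,5,0,1,1,3,2,1,0]
Step 10: delete ku at [2, 4, 10] -> counters=[2,0,0,0,3,0,0,1,0,0,4,0,1,1,3,2,1,0]
Step 11: insert z at [10, 12, 15] -> counters=[2,0,0,0,3,0,0,1,0,0,5,0,2,1,3,3,1,0]
Step 12: insert uku at [0, 4, 10] -> counters=[3,0,0,0,4,0,0,1,0,0,6,0,2,1,3,3,1,0]
Query nh: check counters[2]=0 counters[6]=0 counters[12]=2 -> no

Answer: no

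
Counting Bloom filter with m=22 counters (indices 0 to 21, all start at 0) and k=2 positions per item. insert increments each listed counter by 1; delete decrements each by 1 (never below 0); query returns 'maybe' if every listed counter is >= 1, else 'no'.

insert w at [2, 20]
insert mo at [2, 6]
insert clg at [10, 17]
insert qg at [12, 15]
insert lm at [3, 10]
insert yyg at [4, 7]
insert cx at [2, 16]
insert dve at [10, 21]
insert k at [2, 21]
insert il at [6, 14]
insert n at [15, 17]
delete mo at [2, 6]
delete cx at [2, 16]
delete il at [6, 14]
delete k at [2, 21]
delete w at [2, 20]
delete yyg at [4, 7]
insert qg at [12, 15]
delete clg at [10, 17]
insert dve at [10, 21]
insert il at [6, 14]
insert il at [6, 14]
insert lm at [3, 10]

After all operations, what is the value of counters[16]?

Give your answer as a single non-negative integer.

Answer: 0

Derivation:
Step 1: insert w at [2, 20] -> counters=[0,0,1,0,0,0,0,0,0,0,0,0,0,0,0,0,0,0,0,0,1,0]
Step 2: insert mo at [2, 6] -> counters=[0,0,2,0,0,0,1,0,0,0,0,0,0,0,0,0,0,0,0,0,1,0]
Step 3: insert clg at [10, 17] -> counters=[0,0,2,0,0,0,1,0,0,0,1,0,0,0,0,0,0,1,0,0,1,0]
Step 4: insert qg at [12, 15] -> counters=[0,0,2,0,0,0,1,0,0,0,1,0,1,0,0,1,0,1,0,0,1,0]
Step 5: insert lm at [3, 10] -> counters=[0,0,2,1,0,0,1,0,0,0,2,0,1,0,0,1,0,1,0,0,1,0]
Step 6: insert yyg at [4, 7] -> counters=[0,0,2,1,1,0,1,1,0,0,2,0,1,0,0,1,0,1,0,0,1,0]
Step 7: insert cx at [2, 16] -> counters=[0,0,3,1,1,0,1,1,0,0,2,0,1,0,0,1,1,1,0,0,1,0]
Step 8: insert dve at [10, 21] -> counters=[0,0,3,1,1,0,1,1,0,0,3,0,1,0,0,1,1,1,0,0,1,1]
Step 9: insert k at [2, 21] -> counters=[0,0,4,1,1,0,1,1,0,0,3,0,1,0,0,1,1,1,0,0,1,2]
Step 10: insert il at [6, 14] -> counters=[0,0,4,1,1,0,2,1,0,0,3,0,1,0,1,1,1,1,0,0,1,2]
Step 11: insert n at [15, 17] -> counters=[0,0,4,1,1,0,2,1,0,0,3,0,1,0,1,2,1,2,0,0,1,2]
Step 12: delete mo at [2, 6] -> counters=[0,0,3,1,1,0,1,1,0,0,3,0,1,0,1,2,1,2,0,0,1,2]
Step 13: delete cx at [2, 16] -> counters=[0,0,2,1,1,0,1,1,0,0,3,0,1,0,1,2,0,2,0,0,1,2]
Step 14: delete il at [6, 14] -> counters=[0,0,2,1,1,0,0,1,0,0,3,0,1,0,0,2,0,2,0,0,1,2]
Step 15: delete k at [2, 21] -> counters=[0,0,1,1,1,0,0,1,0,0,3,0,1,0,0,2,0,2,0,0,1,1]
Step 16: delete w at [2, 20] -> counters=[0,0,0,1,1,0,0,1,0,0,3,0,1,0,0,2,0,2,0,0,0,1]
Step 17: delete yyg at [4, 7] -> counters=[0,0,0,1,0,0,0,0,0,0,3,0,1,0,0,2,0,2,0,0,0,1]
Step 18: insert qg at [12, 15] -> counters=[0,0,0,1,0,0,0,0,0,0,3,0,2,0,0,3,0,2,0,0,0,1]
Step 19: delete clg at [10, 17] -> counters=[0,0,0,1,0,0,0,0,0,0,2,0,2,0,0,3,0,1,0,0,0,1]
Step 20: insert dve at [10, 21] -> counters=[0,0,0,1,0,0,0,0,0,0,3,0,2,0,0,3,0,1,0,0,0,2]
Step 21: insert il at [6, 14] -> counters=[0,0,0,1,0,0,1,0,0,0,3,0,2,0,1,3,0,1,0,0,0,2]
Step 22: insert il at [6, 14] -> counters=[0,0,0,1,0,0,2,0,0,0,3,0,2,0,2,3,0,1,0,0,0,2]
Step 23: insert lm at [3, 10] -> counters=[0,0,0,2,0,0,2,0,0,0,4,0,2,0,2,3,0,1,0,0,0,2]
Final counters=[0,0,0,2,0,0,2,0,0,0,4,0,2,0,2,3,0,1,0,0,0,2] -> counters[16]=0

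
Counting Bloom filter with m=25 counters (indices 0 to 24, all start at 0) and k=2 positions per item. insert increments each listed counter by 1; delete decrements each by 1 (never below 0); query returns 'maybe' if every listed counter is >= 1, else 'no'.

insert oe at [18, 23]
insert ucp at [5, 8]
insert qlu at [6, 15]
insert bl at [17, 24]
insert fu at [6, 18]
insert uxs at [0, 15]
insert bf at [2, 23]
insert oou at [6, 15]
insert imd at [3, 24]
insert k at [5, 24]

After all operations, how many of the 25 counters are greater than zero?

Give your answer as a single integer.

Answer: 11

Derivation:
Step 1: insert oe at [18, 23] -> counters=[0,0,0,0,0,0,0,0,0,0,0,0,0,0,0,0,0,0,1,0,0,0,0,1,0]
Step 2: insert ucp at [5, 8] -> counters=[0,0,0,0,0,1,0,0,1,0,0,0,0,0,0,0,0,0,1,0,0,0,0,1,0]
Step 3: insert qlu at [6, 15] -> counters=[0,0,0,0,0,1,1,0,1,0,0,0,0,0,0,1,0,0,1,0,0,0,0,1,0]
Step 4: insert bl at [17, 24] -> counters=[0,0,0,0,0,1,1,0,1,0,0,0,0,0,0,1,0,1,1,0,0,0,0,1,1]
Step 5: insert fu at [6, 18] -> counters=[0,0,0,0,0,1,2,0,1,0,0,0,0,0,0,1,0,1,2,0,0,0,0,1,1]
Step 6: insert uxs at [0, 15] -> counters=[1,0,0,0,0,1,2,0,1,0,0,0,0,0,0,2,0,1,2,0,0,0,0,1,1]
Step 7: insert bf at [2, 23] -> counters=[1,0,1,0,0,1,2,0,1,0,0,0,0,0,0,2,0,1,2,0,0,0,0,2,1]
Step 8: insert oou at [6, 15] -> counters=[1,0,1,0,0,1,3,0,1,0,0,0,0,0,0,3,0,1,2,0,0,0,0,2,1]
Step 9: insert imd at [3, 24] -> counters=[1,0,1,1,0,1,3,0,1,0,0,0,0,0,0,3,0,1,2,0,0,0,0,2,2]
Step 10: insert k at [5, 24] -> counters=[1,0,1,1,0,2,3,0,1,0,0,0,0,0,0,3,0,1,2,0,0,0,0,2,3]
Final counters=[1,0,1,1,0,2,3,0,1,0,0,0,0,0,0,3,0,1,2,0,0,0,0,2,3] -> 11 nonzero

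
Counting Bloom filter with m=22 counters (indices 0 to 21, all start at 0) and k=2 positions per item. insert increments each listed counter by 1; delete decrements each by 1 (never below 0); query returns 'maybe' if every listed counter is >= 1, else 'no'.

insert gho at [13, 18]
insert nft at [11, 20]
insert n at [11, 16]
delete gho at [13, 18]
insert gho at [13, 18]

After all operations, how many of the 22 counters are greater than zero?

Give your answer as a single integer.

Step 1: insert gho at [13, 18] -> counters=[0,0,0,0,0,0,0,0,0,0,0,0,0,1,0,0,0,0,1,0,0,0]
Step 2: insert nft at [11, 20] -> counters=[0,0,0,0,0,0,0,0,0,0,0,1,0,1,0,0,0,0,1,0,1,0]
Step 3: insert n at [11, 16] -> counters=[0,0,0,0,0,0,0,0,0,0,0,2,0,1,0,0,1,0,1,0,1,0]
Step 4: delete gho at [13, 18] -> counters=[0,0,0,0,0,0,0,0,0,0,0,2,0,0,0,0,1,0,0,0,1,0]
Step 5: insert gho at [13, 18] -> counters=[0,0,0,0,0,0,0,0,0,0,0,2,0,1,0,0,1,0,1,0,1,0]
Final counters=[0,0,0,0,0,0,0,0,0,0,0,2,0,1,0,0,1,0,1,0,1,0] -> 5 nonzero

Answer: 5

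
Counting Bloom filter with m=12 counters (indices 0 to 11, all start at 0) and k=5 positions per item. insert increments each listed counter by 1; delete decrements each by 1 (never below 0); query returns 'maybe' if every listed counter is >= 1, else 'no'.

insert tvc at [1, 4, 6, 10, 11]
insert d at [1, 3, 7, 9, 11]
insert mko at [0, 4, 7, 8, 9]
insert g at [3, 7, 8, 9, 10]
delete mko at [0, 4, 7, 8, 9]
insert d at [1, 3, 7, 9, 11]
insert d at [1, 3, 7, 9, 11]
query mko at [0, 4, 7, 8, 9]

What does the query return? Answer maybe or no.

Step 1: insert tvc at [1, 4, 6, 10, 11] -> counters=[0,1,0,0,1,0,1,0,0,0,1,1]
Step 2: insert d at [1, 3, 7, 9, 11] -> counters=[0,2,0,1,1,0,1,1,0,1,1,2]
Step 3: insert mko at [0, 4, 7, 8, 9] -> counters=[1,2,0,1,2,0,1,2,1,2,1,2]
Step 4: insert g at [3, 7, 8, 9, 10] -> counters=[1,2,0,2,2,0,1,3,2,3,2,2]
Step 5: delete mko at [0, 4, 7, 8, 9] -> counters=[0,2,0,2,1,0,1,2,1,2,2,2]
Step 6: insert d at [1, 3, 7, 9, 11] -> counters=[0,3,0,3,1,0,1,3,1,3,2,3]
Step 7: insert d at [1, 3, 7, 9, 11] -> counters=[0,4,0,4,1,0,1,4,1,4,2,4]
Query mko: check counters[0]=0 counters[4]=1 counters[7]=4 counters[8]=1 counters[9]=4 -> no

Answer: no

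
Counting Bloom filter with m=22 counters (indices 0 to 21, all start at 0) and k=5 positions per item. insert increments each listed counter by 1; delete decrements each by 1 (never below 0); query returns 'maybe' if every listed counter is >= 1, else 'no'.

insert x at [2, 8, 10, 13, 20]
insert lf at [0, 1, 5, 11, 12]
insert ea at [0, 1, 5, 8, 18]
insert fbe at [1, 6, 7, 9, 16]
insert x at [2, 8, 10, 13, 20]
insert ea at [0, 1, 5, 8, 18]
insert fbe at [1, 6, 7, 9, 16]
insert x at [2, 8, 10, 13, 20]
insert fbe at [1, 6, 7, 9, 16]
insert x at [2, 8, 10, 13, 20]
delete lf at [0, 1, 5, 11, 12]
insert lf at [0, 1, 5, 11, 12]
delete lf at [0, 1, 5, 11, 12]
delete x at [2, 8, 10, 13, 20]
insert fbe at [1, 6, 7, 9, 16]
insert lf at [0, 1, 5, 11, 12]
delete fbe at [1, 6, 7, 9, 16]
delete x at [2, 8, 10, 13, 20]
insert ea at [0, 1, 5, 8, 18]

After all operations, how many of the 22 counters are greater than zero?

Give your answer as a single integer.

Step 1: insert x at [2, 8, 10, 13, 20] -> counters=[0,0,1,0,0,0,0,0,1,0,1,0,0,1,0,0,0,0,0,0,1,0]
Step 2: insert lf at [0, 1, 5, 11, 12] -> counters=[1,1,1,0,0,1,0,0,1,0,1,1,1,1,0,0,0,0,0,0,1,0]
Step 3: insert ea at [0, 1, 5, 8, 18] -> counters=[2,2,1,0,0,2,0,0,2,0,1,1,1,1,0,0,0,0,1,0,1,0]
Step 4: insert fbe at [1, 6, 7, 9, 16] -> counters=[2,3,1,0,0,2,1,1,2,1,1,1,1,1,0,0,1,0,1,0,1,0]
Step 5: insert x at [2, 8, 10, 13, 20] -> counters=[2,3,2,0,0,2,1,1,3,1,2,1,1,2,0,0,1,0,1,0,2,0]
Step 6: insert ea at [0, 1, 5, 8, 18] -> counters=[3,4,2,0,0,3,1,1,4,1,2,1,1,2,0,0,1,0,2,0,2,0]
Step 7: insert fbe at [1, 6, 7, 9, 16] -> counters=[3,5,2,0,0,3,2,2,4,2,2,1,1,2,0,0,2,0,2,0,2,0]
Step 8: insert x at [2, 8, 10, 13, 20] -> counters=[3,5,3,0,0,3,2,2,5,2,3,1,1,3,0,0,2,0,2,0,3,0]
Step 9: insert fbe at [1, 6, 7, 9, 16] -> counters=[3,6,3,0,0,3,3,3,5,3,3,1,1,3,0,0,3,0,2,0,3,0]
Step 10: insert x at [2, 8, 10, 13, 20] -> counters=[3,6,4,0,0,3,3,3,6,3,4,1,1,4,0,0,3,0,2,0,4,0]
Step 11: delete lf at [0, 1, 5, 11, 12] -> counters=[2,5,4,0,0,2,3,3,6,3,4,0,0,4,0,0,3,0,2,0,4,0]
Step 12: insert lf at [0, 1, 5, 11, 12] -> counters=[3,6,4,0,0,3,3,3,6,3,4,1,1,4,0,0,3,0,2,0,4,0]
Step 13: delete lf at [0, 1, 5, 11, 12] -> counters=[2,5,4,0,0,2,3,3,6,3,4,0,0,4,0,0,3,0,2,0,4,0]
Step 14: delete x at [2, 8, 10, 13, 20] -> counters=[2,5,3,0,0,2,3,3,5,3,3,0,0,3,0,0,3,0,2,0,3,0]
Step 15: insert fbe at [1, 6, 7, 9, 16] -> counters=[2,6,3,0,0,2,4,4,5,4,3,0,0,3,0,0,4,0,2,0,3,0]
Step 16: insert lf at [0, 1, 5, 11, 12] -> counters=[3,7,3,0,0,3,4,4,5,4,3,1,1,3,0,0,4,0,2,0,3,0]
Step 17: delete fbe at [1, 6, 7, 9, 16] -> counters=[3,6,3,0,0,3,3,3,5,3,3,1,1,3,0,0,3,0,2,0,3,0]
Step 18: delete x at [2, 8, 10, 13, 20] -> counters=[3,6,2,0,0,3,3,3,4,3,2,1,1,2,0,0,3,0,2,0,2,0]
Step 19: insert ea at [0, 1, 5, 8, 18] -> counters=[4,7,2,0,0,4,3,3,5,3,2,1,1,2,0,0,3,0,3,0,2,0]
Final counters=[4,7,2,0,0,4,3,3,5,3,2,1,1,2,0,0,3,0,3,0,2,0] -> 15 nonzero

Answer: 15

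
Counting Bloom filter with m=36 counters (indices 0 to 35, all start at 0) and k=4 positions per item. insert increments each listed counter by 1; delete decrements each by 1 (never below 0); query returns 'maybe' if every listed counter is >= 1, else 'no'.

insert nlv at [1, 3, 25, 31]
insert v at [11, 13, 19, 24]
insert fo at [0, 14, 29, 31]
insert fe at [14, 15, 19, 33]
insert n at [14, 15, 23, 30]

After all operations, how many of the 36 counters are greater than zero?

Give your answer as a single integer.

Answer: 15

Derivation:
Step 1: insert nlv at [1, 3, 25, 31] -> counters=[0,1,0,1,0,0,0,0,0,0,0,0,0,0,0,0,0,0,0,0,0,0,0,0,0,1,0,0,0,0,0,1,0,0,0,0]
Step 2: insert v at [11, 13, 19, 24] -> counters=[0,1,0,1,0,0,0,0,0,0,0,1,0,1,0,0,0,0,0,1,0,0,0,0,1,1,0,0,0,0,0,1,0,0,0,0]
Step 3: insert fo at [0, 14, 29, 31] -> counters=[1,1,0,1,0,0,0,0,0,0,0,1,0,1,1,0,0,0,0,1,0,0,0,0,1,1,0,0,0,1,0,2,0,0,0,0]
Step 4: insert fe at [14, 15, 19, 33] -> counters=[1,1,0,1,0,0,0,0,0,0,0,1,0,1,2,1,0,0,0,2,0,0,0,0,1,1,0,0,0,1,0,2,0,1,0,0]
Step 5: insert n at [14, 15, 23, 30] -> counters=[1,1,0,1,0,0,0,0,0,0,0,1,0,1,3,2,0,0,0,2,0,0,0,1,1,1,0,0,0,1,1,2,0,1,0,0]
Final counters=[1,1,0,1,0,0,0,0,0,0,0,1,0,1,3,2,0,0,0,2,0,0,0,1,1,1,0,0,0,1,1,2,0,1,0,0] -> 15 nonzero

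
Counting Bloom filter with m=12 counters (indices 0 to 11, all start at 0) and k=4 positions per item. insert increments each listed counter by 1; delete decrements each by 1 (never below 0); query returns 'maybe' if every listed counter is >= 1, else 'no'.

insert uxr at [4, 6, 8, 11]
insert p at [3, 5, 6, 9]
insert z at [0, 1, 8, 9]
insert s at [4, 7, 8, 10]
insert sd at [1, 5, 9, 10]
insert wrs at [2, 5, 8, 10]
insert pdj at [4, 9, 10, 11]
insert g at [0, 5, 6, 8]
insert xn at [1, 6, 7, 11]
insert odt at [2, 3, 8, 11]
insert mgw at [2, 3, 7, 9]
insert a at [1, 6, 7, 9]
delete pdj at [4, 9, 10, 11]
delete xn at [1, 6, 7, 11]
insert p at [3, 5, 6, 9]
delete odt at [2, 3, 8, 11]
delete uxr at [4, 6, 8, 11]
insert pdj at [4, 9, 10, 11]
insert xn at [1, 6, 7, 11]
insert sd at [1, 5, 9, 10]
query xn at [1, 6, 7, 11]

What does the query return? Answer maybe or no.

Step 1: insert uxr at [4, 6, 8, 11] -> counters=[0,0,0,0,1,0,1,0,1,0,0,1]
Step 2: insert p at [3, 5, 6, 9] -> counters=[0,0,0,1,1,1,2,0,1,1,0,1]
Step 3: insert z at [0, 1, 8, 9] -> counters=[1,1,0,1,1,1,2,0,2,2,0,1]
Step 4: insert s at [4, 7, 8, 10] -> counters=[1,1,0,1,2,1,2,1,3,2,1,1]
Step 5: insert sd at [1, 5, 9, 10] -> counters=[1,2,0,1,2,2,2,1,3,3,2,1]
Step 6: insert wrs at [2, 5, 8, 10] -> counters=[1,2,1,1,2,3,2,1,4,3,3,1]
Step 7: insert pdj at [4, 9, 10, 11] -> counters=[1,2,1,1,3,3,2,1,4,4,4,2]
Step 8: insert g at [0, 5, 6, 8] -> counters=[2,2,1,1,3,4,3,1,5,4,4,2]
Step 9: insert xn at [1, 6, 7, 11] -> counters=[2,3,1,1,3,4,4,2,5,4,4,3]
Step 10: insert odt at [2, 3, 8, 11] -> counters=[2,3,2,2,3,4,4,2,6,4,4,4]
Step 11: insert mgw at [2, 3, 7, 9] -> counters=[2,3,3,3,3,4,4,3,6,5,4,4]
Step 12: insert a at [1, 6, 7, 9] -> counters=[2,4,3,3,3,4,5,4,6,6,4,4]
Step 13: delete pdj at [4, 9, 10, 11] -> counters=[2,4,3,3,2,4,5,4,6,5,3,3]
Step 14: delete xn at [1, 6, 7, 11] -> counters=[2,3,3,3,2,4,4,3,6,5,3,2]
Step 15: insert p at [3, 5, 6, 9] -> counters=[2,3,3,4,2,5,5,3,6,6,3,2]
Step 16: delete odt at [2, 3, 8, 11] -> counters=[2,3,2,3,2,5,5,3,5,6,3,1]
Step 17: delete uxr at [4, 6, 8, 11] -> counters=[2,3,2,3,1,5,4,3,4,6,3,0]
Step 18: insert pdj at [4, 9, 10, 11] -> counters=[2,3,2,3,2,5,4,3,4,7,4,1]
Step 19: insert xn at [1, 6, 7, 11] -> counters=[2,4,2,3,2,5,5,4,4,7,4,2]
Step 20: insert sd at [1, 5, 9, 10] -> counters=[2,5,2,3,2,6,5,4,4,8,5,2]
Query xn: check counters[1]=5 counters[6]=5 counters[7]=4 counters[11]=2 -> maybe

Answer: maybe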